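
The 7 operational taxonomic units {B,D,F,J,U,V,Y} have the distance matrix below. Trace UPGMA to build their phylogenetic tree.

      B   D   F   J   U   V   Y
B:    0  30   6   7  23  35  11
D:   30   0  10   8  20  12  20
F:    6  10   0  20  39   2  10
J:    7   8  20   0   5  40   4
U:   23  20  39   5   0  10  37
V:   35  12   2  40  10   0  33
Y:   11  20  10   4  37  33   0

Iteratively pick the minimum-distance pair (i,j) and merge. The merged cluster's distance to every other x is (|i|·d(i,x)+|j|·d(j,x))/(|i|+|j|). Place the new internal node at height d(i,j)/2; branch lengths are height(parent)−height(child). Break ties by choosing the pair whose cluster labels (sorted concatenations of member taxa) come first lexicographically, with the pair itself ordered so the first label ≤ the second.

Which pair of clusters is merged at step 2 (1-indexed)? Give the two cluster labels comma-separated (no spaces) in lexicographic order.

J,Y

step 1: merge (F,V) at d=2; branch lengths F→1, V→1; new cluster FV
  updated: d(B,FV)=41/2, d(D,FV)=11, d(FV,J)=30, d(FV,U)=49/2, d(FV,Y)=43/2
step 2: merge (J,Y) at d=4; branch lengths J→2, Y→2; new cluster JY
  updated: d(B,JY)=9, d(D,JY)=14, d(FV,JY)=103/4, d(JY,U)=21
step 3: merge (B,JY) at d=9; branch lengths B→9/2, JY→5/2; new cluster BJY
  updated: d(BJY,D)=58/3, d(BJY,FV)=24, d(BJY,U)=65/3
step 4: merge (D,FV) at d=11; branch lengths D→11/2, FV→9/2; new cluster DFV
  updated: d(BJY,DFV)=202/9, d(DFV,U)=23
step 5: merge (BJY,U) at d=65/3; branch lengths BJY→19/3, U→65/6; new cluster BJUY
  updated: d(BJUY,DFV)=271/12
step 6: merge (BJUY,DFV) at d=271/12; branch lengths BJUY→11/24, DFV→139/24; new cluster BDFJUVY
final tree: (((B:9/2,(J:2,Y:2):5/2):19/3,U:65/6):11/24,(D:11/2,(F:1,V:1):9/2):139/24)
total length: 557/12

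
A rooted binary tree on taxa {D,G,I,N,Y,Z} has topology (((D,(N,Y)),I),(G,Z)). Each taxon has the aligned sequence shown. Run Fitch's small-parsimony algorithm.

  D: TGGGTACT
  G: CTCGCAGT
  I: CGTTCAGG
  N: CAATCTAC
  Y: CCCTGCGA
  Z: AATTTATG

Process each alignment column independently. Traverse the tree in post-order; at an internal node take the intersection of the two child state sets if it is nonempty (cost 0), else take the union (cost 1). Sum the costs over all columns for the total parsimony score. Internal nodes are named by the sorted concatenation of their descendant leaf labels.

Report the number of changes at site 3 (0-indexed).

site 0, node NY: N={C} ∩ Y={C} → {C} (+0)
site 0, node DNY: D={T} ∪ NY={C} → {C,T} (+1)
site 0, node DINY: DNY={C,T} ∩ I={C} → {C} (+0)
site 0, node GZ: G={C} ∪ Z={A} → {A,C} (+1)
site 0, node DGINYZ: DINY={C} ∩ GZ={A,C} → {C} (+0)
site 1, node NY: N={A} ∪ Y={C} → {A,C} (+1)
site 1, node DNY: D={G} ∪ NY={A,C} → {A,C,G} (+1)
site 1, node DINY: DNY={A,C,G} ∩ I={G} → {G} (+0)
site 1, node GZ: G={T} ∪ Z={A} → {A,T} (+1)
site 1, node DGINYZ: DINY={G} ∪ GZ={A,T} → {A,G,T} (+1)
site 2, node NY: N={A} ∪ Y={C} → {A,C} (+1)
site 2, node DNY: D={G} ∪ NY={A,C} → {A,C,G} (+1)
site 2, node DINY: DNY={A,C,G} ∪ I={T} → {A,C,G,T} (+1)
site 2, node GZ: G={C} ∪ Z={T} → {C,T} (+1)
site 2, node DGINYZ: DINY={A,C,G,T} ∩ GZ={C,T} → {C,T} (+0)
site 3, node NY: N={T} ∩ Y={T} → {T} (+0)
site 3, node DNY: D={G} ∪ NY={T} → {G,T} (+1)
site 3, node DINY: DNY={G,T} ∩ I={T} → {T} (+0)
site 3, node GZ: G={G} ∪ Z={T} → {G,T} (+1)
site 3, node DGINYZ: DINY={T} ∩ GZ={G,T} → {T} (+0)
site 4, node NY: N={C} ∪ Y={G} → {C,G} (+1)
site 4, node DNY: D={T} ∪ NY={C,G} → {C,G,T} (+1)
site 4, node DINY: DNY={C,G,T} ∩ I={C} → {C} (+0)
site 4, node GZ: G={C} ∪ Z={T} → {C,T} (+1)
site 4, node DGINYZ: DINY={C} ∩ GZ={C,T} → {C} (+0)
site 5, node NY: N={T} ∪ Y={C} → {C,T} (+1)
site 5, node DNY: D={A} ∪ NY={C,T} → {A,C,T} (+1)
site 5, node DINY: DNY={A,C,T} ∩ I={A} → {A} (+0)
site 5, node GZ: G={A} ∩ Z={A} → {A} (+0)
site 5, node DGINYZ: DINY={A} ∩ GZ={A} → {A} (+0)
site 6, node NY: N={A} ∪ Y={G} → {A,G} (+1)
site 6, node DNY: D={C} ∪ NY={A,G} → {A,C,G} (+1)
site 6, node DINY: DNY={A,C,G} ∩ I={G} → {G} (+0)
site 6, node GZ: G={G} ∪ Z={T} → {G,T} (+1)
site 6, node DGINYZ: DINY={G} ∩ GZ={G,T} → {G} (+0)
site 7, node NY: N={C} ∪ Y={A} → {A,C} (+1)
site 7, node DNY: D={T} ∪ NY={A,C} → {A,C,T} (+1)
site 7, node DINY: DNY={A,C,T} ∪ I={G} → {A,C,G,T} (+1)
site 7, node GZ: G={T} ∪ Z={G} → {G,T} (+1)
site 7, node DGINYZ: DINY={A,C,G,T} ∩ GZ={G,T} → {G,T} (+0)
per-site changes: [2, 4, 4, 2, 3, 2, 3, 4]; total = 24

2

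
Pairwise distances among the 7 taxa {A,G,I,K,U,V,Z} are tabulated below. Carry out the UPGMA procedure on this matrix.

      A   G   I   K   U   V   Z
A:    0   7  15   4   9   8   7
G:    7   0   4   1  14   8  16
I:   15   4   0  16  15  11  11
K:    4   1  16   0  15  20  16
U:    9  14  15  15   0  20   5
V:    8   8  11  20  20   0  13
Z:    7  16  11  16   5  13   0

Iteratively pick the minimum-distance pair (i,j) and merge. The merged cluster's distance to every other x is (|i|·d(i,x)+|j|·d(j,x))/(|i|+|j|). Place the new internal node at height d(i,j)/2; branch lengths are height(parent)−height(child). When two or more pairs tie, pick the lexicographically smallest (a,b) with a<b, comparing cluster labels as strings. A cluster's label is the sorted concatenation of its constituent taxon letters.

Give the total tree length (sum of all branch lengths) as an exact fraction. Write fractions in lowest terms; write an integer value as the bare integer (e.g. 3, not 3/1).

923/30

1. join G+K (d=1) ⇒ GK; edges |G|=1/2, |K|=1/2
  updated: d(A,GK)=11/2, d(GK,I)=10, d(GK,U)=29/2, d(GK,V)=14, d(GK,Z)=16
2. join U+Z (d=5) ⇒ UZ; edges |U|=5/2, |Z|=5/2
  updated: d(A,UZ)=8, d(GK,UZ)=61/4, d(I,UZ)=13, d(UZ,V)=33/2
3. join A+GK (d=11/2) ⇒ AGK; edges |A|=11/4, |GK|=9/4
  updated: d(AGK,I)=35/3, d(AGK,UZ)=77/6, d(AGK,V)=12
4. join I+V (d=11) ⇒ IV; edges |I|=11/2, |V|=11/2
  updated: d(AGK,IV)=71/6, d(IV,UZ)=59/4
5. join AGK+IV (d=71/6) ⇒ AGIKV; edges |AGK|=19/6, |IV|=5/12
  updated: d(AGIKV,UZ)=68/5
6. join AGIKV+UZ (d=68/5) ⇒ AGIKUVZ; edges |AGIKV|=53/60, |UZ|=43/10
final tree: (((A:11/4,(G:1/2,K:1/2):9/4):19/6,(I:11/2,V:11/2):5/12):53/60,(U:5/2,Z:5/2):43/10)
total length: 923/30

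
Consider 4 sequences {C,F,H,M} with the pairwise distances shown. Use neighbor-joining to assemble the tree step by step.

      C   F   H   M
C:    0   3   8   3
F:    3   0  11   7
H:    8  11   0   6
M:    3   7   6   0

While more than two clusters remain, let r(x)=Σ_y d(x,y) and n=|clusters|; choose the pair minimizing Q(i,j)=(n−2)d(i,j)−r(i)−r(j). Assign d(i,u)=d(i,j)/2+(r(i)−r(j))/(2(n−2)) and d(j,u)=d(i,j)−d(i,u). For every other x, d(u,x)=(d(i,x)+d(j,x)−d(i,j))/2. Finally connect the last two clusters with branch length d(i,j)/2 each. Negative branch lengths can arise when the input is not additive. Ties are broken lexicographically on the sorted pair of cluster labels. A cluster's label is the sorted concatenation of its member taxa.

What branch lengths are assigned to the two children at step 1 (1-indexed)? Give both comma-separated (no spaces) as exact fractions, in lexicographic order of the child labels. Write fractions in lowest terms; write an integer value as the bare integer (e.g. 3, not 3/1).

iteration 1: select C,F (d=3, Q=-29); attach at lengths (-1/4, 13/4); label the merged cluster CF
  updated: d(CF,H)=8, d(CF,M)=7/2
iteration 2: select CF,H (d=8, Q=-35/2); attach at lengths (11/4, 21/4); label the merged cluster CFH
  updated: d(CFH,M)=3/4
iteration 3: select CFH,M (d=3/4); attach at lengths (3/8, 3/8); label the merged cluster CFHM
final tree: (((C:-1/4,F:13/4):11/4,H:21/4):3/8,M:3/8)
total length: 47/4

-1/4,13/4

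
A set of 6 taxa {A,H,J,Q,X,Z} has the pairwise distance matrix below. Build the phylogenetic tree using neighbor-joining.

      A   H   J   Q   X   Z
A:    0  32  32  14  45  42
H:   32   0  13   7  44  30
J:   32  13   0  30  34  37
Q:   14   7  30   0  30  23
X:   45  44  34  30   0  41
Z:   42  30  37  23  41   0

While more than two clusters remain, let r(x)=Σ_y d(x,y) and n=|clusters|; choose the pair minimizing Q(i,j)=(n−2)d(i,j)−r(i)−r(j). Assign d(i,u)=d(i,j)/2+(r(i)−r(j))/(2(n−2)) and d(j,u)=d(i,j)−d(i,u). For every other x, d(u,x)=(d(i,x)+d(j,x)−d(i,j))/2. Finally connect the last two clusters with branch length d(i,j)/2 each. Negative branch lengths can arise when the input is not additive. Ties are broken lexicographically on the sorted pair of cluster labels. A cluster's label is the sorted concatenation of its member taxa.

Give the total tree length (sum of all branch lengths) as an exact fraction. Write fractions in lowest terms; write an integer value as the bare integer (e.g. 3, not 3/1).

iteration 1: select H,J (d=13, Q=-220); attach at lengths (4, 9); label the merged cluster HJ
  updated: d(A,HJ)=51/2, d(HJ,Q)=12, d(HJ,X)=65/2, d(HJ,Z)=27
iteration 2: select A,Q (d=14, Q=-327/2); attach at lengths (179/12, -11/12); label the merged cluster AQ
  updated: d(AQ,HJ)=47/4, d(AQ,X)=61/2, d(AQ,Z)=51/2
iteration 3: select AQ,HJ (d=47/4, Q=-231/2); attach at lengths (5, 27/4); label the merged cluster AHJQ
  updated: d(AHJQ,X)=205/8, d(AHJQ,Z)=163/8
iteration 4: select AHJQ,X (d=205/8, Q=-87); attach at lengths (5/2, 185/8); label the merged cluster AHJQX
  updated: d(AHJQX,Z)=143/8
iteration 5: select AHJQX,Z (d=143/8); attach at lengths (143/16, 143/16); label the merged cluster AHJQXZ
final tree: ((((A:179/12,Q:-11/12):5,(H:4,J:9):27/4):5/2,X:185/8):143/16,Z:143/16)
total length: 329/4

329/4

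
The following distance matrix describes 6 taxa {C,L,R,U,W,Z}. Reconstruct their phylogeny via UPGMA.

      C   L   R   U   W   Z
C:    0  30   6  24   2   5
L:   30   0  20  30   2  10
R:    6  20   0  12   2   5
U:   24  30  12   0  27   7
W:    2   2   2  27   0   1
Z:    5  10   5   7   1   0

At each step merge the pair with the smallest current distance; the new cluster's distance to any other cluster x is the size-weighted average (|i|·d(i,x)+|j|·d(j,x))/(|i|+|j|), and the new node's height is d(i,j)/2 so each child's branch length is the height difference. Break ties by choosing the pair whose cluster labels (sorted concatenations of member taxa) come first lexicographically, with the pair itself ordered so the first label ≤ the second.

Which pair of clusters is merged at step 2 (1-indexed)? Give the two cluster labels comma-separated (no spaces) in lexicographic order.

iteration 1: select W,Z (d=1); attach at lengths (1/2, 1/2); label the merged cluster WZ
  updated: d(C,WZ)=7/2, d(L,WZ)=6, d(R,WZ)=7/2, d(U,WZ)=17
iteration 2: select C,WZ (d=7/2); attach at lengths (7/4, 5/4); label the merged cluster CWZ
  updated: d(CWZ,L)=14, d(CWZ,R)=13/3, d(CWZ,U)=58/3
iteration 3: select CWZ,R (d=13/3); attach at lengths (5/12, 13/6); label the merged cluster CRWZ
  updated: d(CRWZ,L)=31/2, d(CRWZ,U)=35/2
iteration 4: select CRWZ,L (d=31/2); attach at lengths (67/12, 31/4); label the merged cluster CLRWZ
  updated: d(CLRWZ,U)=20
iteration 5: select CLRWZ,U (d=20); attach at lengths (9/4, 10); label the merged cluster CLRUWZ
final tree: ((((C:7/4,(W:1/2,Z:1/2):5/4):5/12,R:13/6):67/12,L:31/4):9/4,U:10)
total length: 193/6

C,WZ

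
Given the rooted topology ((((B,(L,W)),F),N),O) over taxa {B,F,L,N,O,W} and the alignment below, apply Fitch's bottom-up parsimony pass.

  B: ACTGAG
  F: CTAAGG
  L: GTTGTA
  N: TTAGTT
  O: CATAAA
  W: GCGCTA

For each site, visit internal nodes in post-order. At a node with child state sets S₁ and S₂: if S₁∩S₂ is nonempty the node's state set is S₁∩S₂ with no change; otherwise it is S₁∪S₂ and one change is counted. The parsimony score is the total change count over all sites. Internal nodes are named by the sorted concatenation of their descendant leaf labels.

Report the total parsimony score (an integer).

18

[col 0] LW: children L:{G}, W:{G} ∩→ {G}; cost 0
[col 0] BLW: children B:{A}, LW:{G} ∪→ {A,G}; cost 1
[col 0] BFLW: children BLW:{A,G}, F:{C} ∪→ {A,C,G}; cost 1
[col 0] BFLNW: children BFLW:{A,C,G}, N:{T} ∪→ {A,C,G,T}; cost 1
[col 0] BFLNOW: children BFLNW:{A,C,G,T}, O:{C} ∩→ {C}; cost 0
[col 1] LW: children L:{T}, W:{C} ∪→ {C,T}; cost 1
[col 1] BLW: children B:{C}, LW:{C,T} ∩→ {C}; cost 0
[col 1] BFLW: children BLW:{C}, F:{T} ∪→ {C,T}; cost 1
[col 1] BFLNW: children BFLW:{C,T}, N:{T} ∩→ {T}; cost 0
[col 1] BFLNOW: children BFLNW:{T}, O:{A} ∪→ {A,T}; cost 1
[col 2] LW: children L:{T}, W:{G} ∪→ {G,T}; cost 1
[col 2] BLW: children B:{T}, LW:{G,T} ∩→ {T}; cost 0
[col 2] BFLW: children BLW:{T}, F:{A} ∪→ {A,T}; cost 1
[col 2] BFLNW: children BFLW:{A,T}, N:{A} ∩→ {A}; cost 0
[col 2] BFLNOW: children BFLNW:{A}, O:{T} ∪→ {A,T}; cost 1
[col 3] LW: children L:{G}, W:{C} ∪→ {C,G}; cost 1
[col 3] BLW: children B:{G}, LW:{C,G} ∩→ {G}; cost 0
[col 3] BFLW: children BLW:{G}, F:{A} ∪→ {A,G}; cost 1
[col 3] BFLNW: children BFLW:{A,G}, N:{G} ∩→ {G}; cost 0
[col 3] BFLNOW: children BFLNW:{G}, O:{A} ∪→ {A,G}; cost 1
[col 4] LW: children L:{T}, W:{T} ∩→ {T}; cost 0
[col 4] BLW: children B:{A}, LW:{T} ∪→ {A,T}; cost 1
[col 4] BFLW: children BLW:{A,T}, F:{G} ∪→ {A,G,T}; cost 1
[col 4] BFLNW: children BFLW:{A,G,T}, N:{T} ∩→ {T}; cost 0
[col 4] BFLNOW: children BFLNW:{T}, O:{A} ∪→ {A,T}; cost 1
[col 5] LW: children L:{A}, W:{A} ∩→ {A}; cost 0
[col 5] BLW: children B:{G}, LW:{A} ∪→ {A,G}; cost 1
[col 5] BFLW: children BLW:{A,G}, F:{G} ∩→ {G}; cost 0
[col 5] BFLNW: children BFLW:{G}, N:{T} ∪→ {G,T}; cost 1
[col 5] BFLNOW: children BFLNW:{G,T}, O:{A} ∪→ {A,G,T}; cost 1
per-site changes: [3, 3, 3, 3, 3, 3]; total = 18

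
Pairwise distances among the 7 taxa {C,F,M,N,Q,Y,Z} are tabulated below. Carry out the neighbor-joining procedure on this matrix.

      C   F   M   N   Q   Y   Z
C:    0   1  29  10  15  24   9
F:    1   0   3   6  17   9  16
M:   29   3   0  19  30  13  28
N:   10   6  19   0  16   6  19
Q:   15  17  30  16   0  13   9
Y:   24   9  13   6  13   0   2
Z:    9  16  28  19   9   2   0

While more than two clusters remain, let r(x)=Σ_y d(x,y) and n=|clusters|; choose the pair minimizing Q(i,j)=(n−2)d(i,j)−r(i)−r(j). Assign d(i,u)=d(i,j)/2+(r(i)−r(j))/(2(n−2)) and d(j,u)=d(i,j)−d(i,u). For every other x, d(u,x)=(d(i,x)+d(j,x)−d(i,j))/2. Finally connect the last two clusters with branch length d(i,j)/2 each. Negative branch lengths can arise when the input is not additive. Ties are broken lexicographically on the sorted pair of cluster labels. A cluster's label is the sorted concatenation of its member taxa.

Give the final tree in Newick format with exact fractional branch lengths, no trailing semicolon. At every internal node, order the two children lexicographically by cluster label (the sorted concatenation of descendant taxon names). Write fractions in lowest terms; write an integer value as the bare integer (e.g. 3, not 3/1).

(((C:89/16,(Q:7,(Y:3/8,Z:13/8):3):75/16):11/16,(F:-11/2,M:17/2):119/16):57/32,N:57/32)

iteration 1: select F,M (d=3, Q=-159); attach at lengths (-11/2, 17/2); label the merged cluster FM
  updated: d(C,FM)=27/2, d(FM,N)=11, d(FM,Q)=22, d(FM,Y)=19/2, d(FM,Z)=41/2
iteration 2: select Y,Z (d=2, Q=-106); attach at lengths (3/8, 13/8); label the merged cluster YZ
  updated: d(C,YZ)=31/2, d(FM,YZ)=14, d(N,YZ)=23/2, d(Q,YZ)=10
iteration 3: select Q,YZ (d=10, Q=-84); attach at lengths (7, 3); label the merged cluster QYZ
  updated: d(C,QYZ)=41/4, d(FM,QYZ)=13, d(N,QYZ)=35/4
iteration 4: select C,QYZ (d=41/4, Q=-181/4); attach at lengths (89/16, 75/16); label the merged cluster CQYZ
  updated: d(CQYZ,FM)=65/8, d(CQYZ,N)=17/4
iteration 5: select CQYZ,FM (d=65/8, Q=-187/8); attach at lengths (11/16, 119/16); label the merged cluster CFMQYZ
  updated: d(CFMQYZ,N)=57/16
iteration 6: select CFMQYZ,N (d=57/16); attach at lengths (57/32, 57/32); label the merged cluster CFMNQYZ
final tree: (((C:89/16,(Q:7,(Y:3/8,Z:13/8):3):75/16):11/16,(F:-11/2,M:17/2):119/16):57/32,N:57/32)
total length: 591/16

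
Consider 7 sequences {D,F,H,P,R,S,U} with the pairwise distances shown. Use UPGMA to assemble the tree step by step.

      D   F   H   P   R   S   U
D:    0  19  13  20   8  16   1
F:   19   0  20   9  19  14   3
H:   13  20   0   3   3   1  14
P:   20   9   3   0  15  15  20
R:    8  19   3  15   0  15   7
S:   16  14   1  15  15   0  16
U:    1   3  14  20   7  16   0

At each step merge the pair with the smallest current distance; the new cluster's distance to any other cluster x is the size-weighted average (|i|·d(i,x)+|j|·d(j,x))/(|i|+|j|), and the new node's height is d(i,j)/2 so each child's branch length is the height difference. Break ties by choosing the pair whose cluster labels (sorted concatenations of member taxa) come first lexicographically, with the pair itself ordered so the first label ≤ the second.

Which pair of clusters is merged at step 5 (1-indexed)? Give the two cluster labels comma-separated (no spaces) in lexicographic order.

step 1: merge (D,U) at d=1; branch lengths D→1/2, U→1/2; new cluster DU
  updated: d(DU,F)=11, d(DU,H)=27/2, d(DU,P)=20, d(DU,R)=15/2, d(DU,S)=16
step 2: merge (H,S) at d=1; branch lengths H→1/2, S→1/2; new cluster HS
  updated: d(DU,HS)=59/4, d(F,HS)=17, d(HS,P)=9, d(HS,R)=9
step 3: merge (DU,R) at d=15/2; branch lengths DU→13/4, R→15/4; new cluster DRU
  updated: d(DRU,F)=41/3, d(DRU,HS)=77/6, d(DRU,P)=55/3
step 4: merge (F,P) at d=9; branch lengths F→9/2, P→9/2; new cluster FP
  updated: d(DRU,FP)=16, d(FP,HS)=13
step 5: merge (DRU,HS) at d=77/6; branch lengths DRU→8/3, HS→71/12; new cluster DHRSU
  updated: d(DHRSU,FP)=74/5
step 6: merge (DHRSU,FP) at d=74/5; branch lengths DHRSU→59/60, FP→29/10; new cluster DFHPRSU
final tree: ((((D:1/2,U:1/2):13/4,R:15/4):8/3,(H:1/2,S:1/2):71/12):59/60,(F:9/2,P:9/2):29/10)
total length: 457/15

DRU,HS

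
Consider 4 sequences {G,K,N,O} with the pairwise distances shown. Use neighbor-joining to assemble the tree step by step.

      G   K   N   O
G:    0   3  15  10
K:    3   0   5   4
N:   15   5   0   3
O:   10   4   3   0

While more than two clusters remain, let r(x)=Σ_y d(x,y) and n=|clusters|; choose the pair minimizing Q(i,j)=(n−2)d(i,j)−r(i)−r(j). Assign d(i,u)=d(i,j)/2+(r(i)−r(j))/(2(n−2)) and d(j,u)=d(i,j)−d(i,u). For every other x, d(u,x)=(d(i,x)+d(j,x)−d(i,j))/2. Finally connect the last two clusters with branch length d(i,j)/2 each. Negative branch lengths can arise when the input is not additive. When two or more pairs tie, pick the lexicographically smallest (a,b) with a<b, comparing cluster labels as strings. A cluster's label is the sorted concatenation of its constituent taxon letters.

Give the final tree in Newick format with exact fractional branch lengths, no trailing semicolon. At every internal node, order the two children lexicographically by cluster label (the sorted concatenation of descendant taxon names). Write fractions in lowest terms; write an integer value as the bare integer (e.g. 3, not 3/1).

step 1: merge (G,K) at d=3, Q=-34; branch lengths G→11/2, K→-5/2; new cluster GK
  updated: d(GK,N)=17/2, d(GK,O)=11/2
step 2: merge (GK,N) at d=17/2, Q=-17; branch lengths GK→11/2, N→3; new cluster GKN
  updated: d(GKN,O)=0
step 3: merge (GKN,O) at d=0; branch lengths GKN→0, O→0; new cluster GKNO
final tree: (((G:11/2,K:-5/2):11/2,N:3):0,O:0)
total length: 23/2

(((G:11/2,K:-5/2):11/2,N:3):0,O:0)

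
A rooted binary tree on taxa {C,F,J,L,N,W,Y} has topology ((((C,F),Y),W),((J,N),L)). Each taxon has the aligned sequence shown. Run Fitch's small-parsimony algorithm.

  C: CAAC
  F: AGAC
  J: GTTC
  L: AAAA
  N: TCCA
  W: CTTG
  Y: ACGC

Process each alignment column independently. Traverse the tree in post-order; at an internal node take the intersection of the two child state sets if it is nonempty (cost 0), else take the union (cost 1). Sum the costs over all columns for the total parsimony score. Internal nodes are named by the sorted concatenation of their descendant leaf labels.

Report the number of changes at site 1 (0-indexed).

site 0, node CF: C={C} ∪ F={A} → {A,C} (+1)
site 0, node CFY: CF={A,C} ∩ Y={A} → {A} (+0)
site 0, node CFWY: CFY={A} ∪ W={C} → {A,C} (+1)
site 0, node JN: J={G} ∪ N={T} → {G,T} (+1)
site 0, node JLN: JN={G,T} ∪ L={A} → {A,G,T} (+1)
site 0, node CFJLNWY: CFWY={A,C} ∩ JLN={A,G,T} → {A} (+0)
site 1, node CF: C={A} ∪ F={G} → {A,G} (+1)
site 1, node CFY: CF={A,G} ∪ Y={C} → {A,C,G} (+1)
site 1, node CFWY: CFY={A,C,G} ∪ W={T} → {A,C,G,T} (+1)
site 1, node JN: J={T} ∪ N={C} → {C,T} (+1)
site 1, node JLN: JN={C,T} ∪ L={A} → {A,C,T} (+1)
site 1, node CFJLNWY: CFWY={A,C,G,T} ∩ JLN={A,C,T} → {A,C,T} (+0)
site 2, node CF: C={A} ∩ F={A} → {A} (+0)
site 2, node CFY: CF={A} ∪ Y={G} → {A,G} (+1)
site 2, node CFWY: CFY={A,G} ∪ W={T} → {A,G,T} (+1)
site 2, node JN: J={T} ∪ N={C} → {C,T} (+1)
site 2, node JLN: JN={C,T} ∪ L={A} → {A,C,T} (+1)
site 2, node CFJLNWY: CFWY={A,G,T} ∩ JLN={A,C,T} → {A,T} (+0)
site 3, node CF: C={C} ∩ F={C} → {C} (+0)
site 3, node CFY: CF={C} ∩ Y={C} → {C} (+0)
site 3, node CFWY: CFY={C} ∪ W={G} → {C,G} (+1)
site 3, node JN: J={C} ∪ N={A} → {A,C} (+1)
site 3, node JLN: JN={A,C} ∩ L={A} → {A} (+0)
site 3, node CFJLNWY: CFWY={C,G} ∪ JLN={A} → {A,C,G} (+1)
per-site changes: [4, 5, 4, 3]; total = 16

5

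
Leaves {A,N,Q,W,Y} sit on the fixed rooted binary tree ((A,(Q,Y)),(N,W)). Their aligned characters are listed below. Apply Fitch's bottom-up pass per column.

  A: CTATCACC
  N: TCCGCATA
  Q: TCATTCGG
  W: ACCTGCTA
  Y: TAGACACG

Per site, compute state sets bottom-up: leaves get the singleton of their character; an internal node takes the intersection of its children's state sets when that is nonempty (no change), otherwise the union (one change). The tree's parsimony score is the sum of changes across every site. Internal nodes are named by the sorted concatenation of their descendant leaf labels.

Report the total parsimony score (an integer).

QY@0: {T} ∩ {T} = {T} (intersection, +0)
AQY@0: {C} ∪ {T} = {C,T} (union, +1)
NW@0: {T} ∪ {A} = {A,T} (union, +1)
ANQWY@0: {C,T} ∩ {A,T} = {T} (intersection, +0)
QY@1: {C} ∪ {A} = {A,C} (union, +1)
AQY@1: {T} ∪ {A,C} = {A,C,T} (union, +1)
NW@1: {C} ∩ {C} = {C} (intersection, +0)
ANQWY@1: {A,C,T} ∩ {C} = {C} (intersection, +0)
QY@2: {A} ∪ {G} = {A,G} (union, +1)
AQY@2: {A} ∩ {A,G} = {A} (intersection, +0)
NW@2: {C} ∩ {C} = {C} (intersection, +0)
ANQWY@2: {A} ∪ {C} = {A,C} (union, +1)
QY@3: {T} ∪ {A} = {A,T} (union, +1)
AQY@3: {T} ∩ {A,T} = {T} (intersection, +0)
NW@3: {G} ∪ {T} = {G,T} (union, +1)
ANQWY@3: {T} ∩ {G,T} = {T} (intersection, +0)
QY@4: {T} ∪ {C} = {C,T} (union, +1)
AQY@4: {C} ∩ {C,T} = {C} (intersection, +0)
NW@4: {C} ∪ {G} = {C,G} (union, +1)
ANQWY@4: {C} ∩ {C,G} = {C} (intersection, +0)
QY@5: {C} ∪ {A} = {A,C} (union, +1)
AQY@5: {A} ∩ {A,C} = {A} (intersection, +0)
NW@5: {A} ∪ {C} = {A,C} (union, +1)
ANQWY@5: {A} ∩ {A,C} = {A} (intersection, +0)
QY@6: {G} ∪ {C} = {C,G} (union, +1)
AQY@6: {C} ∩ {C,G} = {C} (intersection, +0)
NW@6: {T} ∩ {T} = {T} (intersection, +0)
ANQWY@6: {C} ∪ {T} = {C,T} (union, +1)
QY@7: {G} ∩ {G} = {G} (intersection, +0)
AQY@7: {C} ∪ {G} = {C,G} (union, +1)
NW@7: {A} ∩ {A} = {A} (intersection, +0)
ANQWY@7: {C,G} ∪ {A} = {A,C,G} (union, +1)
per-site changes: [2, 2, 2, 2, 2, 2, 2, 2]; total = 16

16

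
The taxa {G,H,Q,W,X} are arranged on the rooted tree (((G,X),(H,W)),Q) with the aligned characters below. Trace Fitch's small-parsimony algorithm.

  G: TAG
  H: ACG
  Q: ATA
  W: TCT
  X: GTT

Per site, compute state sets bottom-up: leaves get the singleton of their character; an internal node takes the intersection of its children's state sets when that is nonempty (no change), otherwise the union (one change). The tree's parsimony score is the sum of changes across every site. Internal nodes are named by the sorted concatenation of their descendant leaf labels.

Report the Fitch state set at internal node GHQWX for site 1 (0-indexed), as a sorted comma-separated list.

T

site 0, node GX: G={T} ∪ X={G} → {G,T} (+1)
site 0, node HW: H={A} ∪ W={T} → {A,T} (+1)
site 0, node GHWX: GX={G,T} ∩ HW={A,T} → {T} (+0)
site 0, node GHQWX: GHWX={T} ∪ Q={A} → {A,T} (+1)
site 1, node GX: G={A} ∪ X={T} → {A,T} (+1)
site 1, node HW: H={C} ∩ W={C} → {C} (+0)
site 1, node GHWX: GX={A,T} ∪ HW={C} → {A,C,T} (+1)
site 1, node GHQWX: GHWX={A,C,T} ∩ Q={T} → {T} (+0)
site 2, node GX: G={G} ∪ X={T} → {G,T} (+1)
site 2, node HW: H={G} ∪ W={T} → {G,T} (+1)
site 2, node GHWX: GX={G,T} ∩ HW={G,T} → {G,T} (+0)
site 2, node GHQWX: GHWX={G,T} ∪ Q={A} → {A,G,T} (+1)
per-site changes: [3, 2, 3]; total = 8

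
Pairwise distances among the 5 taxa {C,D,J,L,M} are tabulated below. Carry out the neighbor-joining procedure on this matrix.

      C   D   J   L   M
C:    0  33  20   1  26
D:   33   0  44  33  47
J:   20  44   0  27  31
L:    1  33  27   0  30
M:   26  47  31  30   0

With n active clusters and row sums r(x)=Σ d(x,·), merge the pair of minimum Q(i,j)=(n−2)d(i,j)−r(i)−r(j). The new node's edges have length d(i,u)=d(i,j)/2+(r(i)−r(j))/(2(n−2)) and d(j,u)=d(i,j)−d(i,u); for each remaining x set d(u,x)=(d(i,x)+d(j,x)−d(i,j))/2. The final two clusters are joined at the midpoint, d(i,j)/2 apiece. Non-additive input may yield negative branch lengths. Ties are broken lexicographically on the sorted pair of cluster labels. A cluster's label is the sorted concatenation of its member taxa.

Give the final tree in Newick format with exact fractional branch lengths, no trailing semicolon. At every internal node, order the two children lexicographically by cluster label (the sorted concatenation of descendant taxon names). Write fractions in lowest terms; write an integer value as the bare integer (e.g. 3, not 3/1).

1. join C+L (d=1, Q=-168) ⇒ CL; edges |C|=-4/3, |L|=7/3
  updated: d(CL,D)=65/2, d(CL,J)=23, d(CL,M)=55/2
2. join CL+D (d=65/2, Q=-283/2) ⇒ CDL; edges |CL|=49/8, |D|=211/8
  updated: d(CDL,J)=69/4, d(CDL,M)=21
3. join CDL+J (d=69/4, Q=-277/4) ⇒ CDJL; edges |CDL|=29/8, |J|=109/8
  updated: d(CDJL,M)=139/8
4. join CDJL+M (d=139/8) ⇒ CDJLM; edges |CDJL|=139/16, |M|=139/16
final tree: ((((C:-4/3,L:7/3):49/8,D:211/8):29/8,J:109/8):139/16,M:139/16)
total length: 545/8

((((C:-4/3,L:7/3):49/8,D:211/8):29/8,J:109/8):139/16,M:139/16)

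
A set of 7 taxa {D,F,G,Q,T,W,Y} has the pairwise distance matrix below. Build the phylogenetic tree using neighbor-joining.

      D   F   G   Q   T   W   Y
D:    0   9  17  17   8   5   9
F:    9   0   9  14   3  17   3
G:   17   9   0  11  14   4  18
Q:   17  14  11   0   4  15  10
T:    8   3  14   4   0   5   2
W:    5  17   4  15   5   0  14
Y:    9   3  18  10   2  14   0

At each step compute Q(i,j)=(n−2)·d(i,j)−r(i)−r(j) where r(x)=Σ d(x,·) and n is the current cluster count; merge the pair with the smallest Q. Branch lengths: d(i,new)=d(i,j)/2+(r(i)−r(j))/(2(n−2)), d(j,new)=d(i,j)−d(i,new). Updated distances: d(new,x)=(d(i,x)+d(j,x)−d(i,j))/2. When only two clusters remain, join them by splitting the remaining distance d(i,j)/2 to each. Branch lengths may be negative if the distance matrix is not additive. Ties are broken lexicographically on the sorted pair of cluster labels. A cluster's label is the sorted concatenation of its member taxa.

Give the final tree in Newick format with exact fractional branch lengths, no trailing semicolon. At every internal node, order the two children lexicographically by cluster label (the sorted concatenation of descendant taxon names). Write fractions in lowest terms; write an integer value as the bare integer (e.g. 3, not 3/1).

((((D:71/16,(G:33/10,W:7/10):73/16):43/16,(F:25/12,Y:11/12):33/16):27/16,Q:95/16):-31/32,T:-31/32)

step 1: merge (G,W) at d=4, Q=-113; branch lengths G→33/10, W→7/10; new cluster GW
  updated: d(D,GW)=9, d(F,GW)=11, d(GW,Q)=11, d(GW,T)=15/2, d(GW,Y)=14
step 2: merge (D,GW) at d=9, Q=-137/2; branch lengths D→71/16, GW→73/16; new cluster DGW
  updated: d(DGW,F)=11/2, d(DGW,Q)=19/2, d(DGW,T)=13/4, d(DGW,Y)=7
step 3: merge (F,Y) at d=3, Q=-77/2; branch lengths F→25/12, Y→11/12; new cluster FY
  updated: d(DGW,FY)=19/4, d(FY,Q)=21/2, d(FY,T)=1
step 4: merge (DGW,FY) at d=19/4, Q=-97/4; branch lengths DGW→43/16, FY→33/16; new cluster DFGWY
  updated: d(DFGWY,Q)=61/8, d(DFGWY,T)=-1/4
step 5: merge (DFGWY,Q) at d=61/8, Q=-91/8; branch lengths DFGWY→27/16, Q→95/16; new cluster DFGQWY
  updated: d(DFGQWY,T)=-31/16
step 6: merge (DFGQWY,T) at d=-31/16; branch lengths DFGQWY→-31/32, T→-31/32; new cluster DFGQTWY
final tree: ((((D:71/16,(G:33/10,W:7/10):73/16):43/16,(F:25/12,Y:11/12):33/16):27/16,Q:95/16):-31/32,T:-31/32)
total length: 423/16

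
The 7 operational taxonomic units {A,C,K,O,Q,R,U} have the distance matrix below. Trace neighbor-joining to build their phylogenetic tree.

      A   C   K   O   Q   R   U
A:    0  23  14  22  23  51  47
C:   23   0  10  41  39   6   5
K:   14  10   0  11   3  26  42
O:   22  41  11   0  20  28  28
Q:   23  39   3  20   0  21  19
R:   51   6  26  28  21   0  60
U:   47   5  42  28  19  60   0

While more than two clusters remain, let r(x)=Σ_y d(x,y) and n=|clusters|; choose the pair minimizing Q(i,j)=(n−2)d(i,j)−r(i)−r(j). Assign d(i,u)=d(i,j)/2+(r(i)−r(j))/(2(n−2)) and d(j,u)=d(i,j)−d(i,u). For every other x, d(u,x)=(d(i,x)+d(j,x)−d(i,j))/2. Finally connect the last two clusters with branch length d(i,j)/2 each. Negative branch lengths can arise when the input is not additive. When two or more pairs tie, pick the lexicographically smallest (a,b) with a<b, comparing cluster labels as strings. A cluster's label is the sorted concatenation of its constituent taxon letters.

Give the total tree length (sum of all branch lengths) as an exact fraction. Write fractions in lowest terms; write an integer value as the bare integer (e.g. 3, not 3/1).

2261/32

step 1: merge (C,U) at d=5, Q=-300; branch lengths C→-26/5, U→51/5; new cluster CU
  updated: d(A,CU)=65/2, d(CU,K)=47/2, d(CU,O)=32, d(CU,Q)=53/2, d(CU,R)=61/2
step 2: merge (CU,R) at d=61/2, Q=-359/2; branch lengths CU→221/16, R→267/16; new cluster CRU
  updated: d(A,CRU)=53/2, d(CRU,K)=19/2, d(CRU,O)=59/4, d(CRU,Q)=17/2
step 3: merge (CRU,Q) at d=17/2, Q=-353/4; branch lengths CRU→121/24, Q→83/24; new cluster CQRU
  updated: d(A,CQRU)=41/2, d(CQRU,K)=2, d(CQRU,O)=105/8
step 4: merge (A,O) at d=22, Q=-469/8; branch lengths A→435/32, O→269/32; new cluster AO
  updated: d(AO,CQRU)=93/16, d(AO,K)=3/2
step 5: merge (AO,CQRU) at d=93/16, Q=-149/16; branch lengths AO→85/32, CQRU→101/32; new cluster ACOQRU
  updated: d(ACOQRU,K)=-37/32
step 6: merge (ACOQRU,K) at d=-37/32; branch lengths ACOQRU→-37/64, K→-37/64; new cluster ACKOQRU
final tree: (((A:435/32,O:269/32):85/32,(((C:-26/5,U:51/5):221/16,R:267/16):121/24,Q:83/24):101/32):-37/64,K:-37/64)
total length: 2261/32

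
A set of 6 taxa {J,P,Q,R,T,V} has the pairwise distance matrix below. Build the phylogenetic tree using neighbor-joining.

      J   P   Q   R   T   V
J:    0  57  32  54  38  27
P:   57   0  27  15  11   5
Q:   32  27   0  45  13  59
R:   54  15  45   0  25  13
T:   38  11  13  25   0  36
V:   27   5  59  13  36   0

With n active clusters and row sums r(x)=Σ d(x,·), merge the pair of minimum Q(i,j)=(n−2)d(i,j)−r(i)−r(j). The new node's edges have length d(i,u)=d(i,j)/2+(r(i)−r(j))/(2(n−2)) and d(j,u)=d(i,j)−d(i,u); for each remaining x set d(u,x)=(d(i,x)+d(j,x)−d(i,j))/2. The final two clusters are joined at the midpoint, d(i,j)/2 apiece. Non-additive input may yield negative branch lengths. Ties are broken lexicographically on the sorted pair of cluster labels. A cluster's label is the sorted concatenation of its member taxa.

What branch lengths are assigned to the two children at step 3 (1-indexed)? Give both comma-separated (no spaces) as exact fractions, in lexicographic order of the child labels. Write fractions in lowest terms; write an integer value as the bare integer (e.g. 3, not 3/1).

235/16,-15/16

iteration 1: select J,Q (d=32, Q=-256); attach at lengths (20, 12); label the merged cluster JQ
  updated: d(JQ,P)=26, d(JQ,R)=67/2, d(JQ,T)=19/2, d(JQ,V)=27
iteration 2: select JQ,T (d=19/2, Q=-149); attach at lengths (43/6, 7/3); label the merged cluster JQT
  updated: d(JQT,P)=55/4, d(JQT,R)=49/2, d(JQT,V)=107/4
iteration 3: select JQT,P (d=55/4, Q=-285/4); attach at lengths (235/16, -15/16); label the merged cluster JPQT
  updated: d(JPQT,R)=103/8, d(JPQT,V)=9
iteration 4: select JPQT,R (d=103/8, Q=-279/8); attach at lengths (71/16, 135/16); label the merged cluster JPQRT
  updated: d(JPQRT,V)=73/16
iteration 5: select JPQRT,V (d=73/16); attach at lengths (73/32, 73/32); label the merged cluster JPQRTV
final tree: (((((J:20,Q:12):43/6,T:7/3):235/16,P:-15/16):71/16,R:135/16):73/32,V:73/32)
total length: 1163/16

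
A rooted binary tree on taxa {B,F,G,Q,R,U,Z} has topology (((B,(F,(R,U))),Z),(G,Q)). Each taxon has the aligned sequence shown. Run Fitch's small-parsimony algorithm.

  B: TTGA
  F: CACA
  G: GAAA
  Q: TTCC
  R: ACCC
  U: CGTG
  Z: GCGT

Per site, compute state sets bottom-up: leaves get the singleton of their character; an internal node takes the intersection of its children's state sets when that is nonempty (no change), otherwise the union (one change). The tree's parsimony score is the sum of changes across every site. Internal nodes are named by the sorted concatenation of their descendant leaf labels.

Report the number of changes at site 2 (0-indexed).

4

site 0, node RU: R={A} ∪ U={C} → {A,C} (+1)
site 0, node FRU: F={C} ∩ RU={A,C} → {C} (+0)
site 0, node BFRU: B={T} ∪ FRU={C} → {C,T} (+1)
site 0, node BFRUZ: BFRU={C,T} ∪ Z={G} → {C,G,T} (+1)
site 0, node GQ: G={G} ∪ Q={T} → {G,T} (+1)
site 0, node BFGQRUZ: BFRUZ={C,G,T} ∩ GQ={G,T} → {G,T} (+0)
site 1, node RU: R={C} ∪ U={G} → {C,G} (+1)
site 1, node FRU: F={A} ∪ RU={C,G} → {A,C,G} (+1)
site 1, node BFRU: B={T} ∪ FRU={A,C,G} → {A,C,G,T} (+1)
site 1, node BFRUZ: BFRU={A,C,G,T} ∩ Z={C} → {C} (+0)
site 1, node GQ: G={A} ∪ Q={T} → {A,T} (+1)
site 1, node BFGQRUZ: BFRUZ={C} ∪ GQ={A,T} → {A,C,T} (+1)
site 2, node RU: R={C} ∪ U={T} → {C,T} (+1)
site 2, node FRU: F={C} ∩ RU={C,T} → {C} (+0)
site 2, node BFRU: B={G} ∪ FRU={C} → {C,G} (+1)
site 2, node BFRUZ: BFRU={C,G} ∩ Z={G} → {G} (+0)
site 2, node GQ: G={A} ∪ Q={C} → {A,C} (+1)
site 2, node BFGQRUZ: BFRUZ={G} ∪ GQ={A,C} → {A,C,G} (+1)
site 3, node RU: R={C} ∪ U={G} → {C,G} (+1)
site 3, node FRU: F={A} ∪ RU={C,G} → {A,C,G} (+1)
site 3, node BFRU: B={A} ∩ FRU={A,C,G} → {A} (+0)
site 3, node BFRUZ: BFRU={A} ∪ Z={T} → {A,T} (+1)
site 3, node GQ: G={A} ∪ Q={C} → {A,C} (+1)
site 3, node BFGQRUZ: BFRUZ={A,T} ∩ GQ={A,C} → {A} (+0)
per-site changes: [4, 5, 4, 4]; total = 17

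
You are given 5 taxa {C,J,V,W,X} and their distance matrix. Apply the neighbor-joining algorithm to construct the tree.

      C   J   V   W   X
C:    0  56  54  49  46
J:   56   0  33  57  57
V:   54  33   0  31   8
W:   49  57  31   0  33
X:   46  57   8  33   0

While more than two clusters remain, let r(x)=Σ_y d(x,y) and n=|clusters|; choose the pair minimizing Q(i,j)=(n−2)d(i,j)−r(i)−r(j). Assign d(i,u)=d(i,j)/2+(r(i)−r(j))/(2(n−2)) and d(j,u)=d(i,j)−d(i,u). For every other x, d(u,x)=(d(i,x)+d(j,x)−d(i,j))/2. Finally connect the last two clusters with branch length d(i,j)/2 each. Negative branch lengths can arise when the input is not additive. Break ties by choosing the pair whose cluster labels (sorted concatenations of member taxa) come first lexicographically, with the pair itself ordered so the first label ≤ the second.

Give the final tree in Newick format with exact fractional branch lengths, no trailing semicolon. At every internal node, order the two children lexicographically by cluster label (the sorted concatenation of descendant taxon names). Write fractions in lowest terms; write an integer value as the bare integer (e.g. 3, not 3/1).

step 1: merge (V,X) at d=8, Q=-246; branch lengths V→1, X→7; new cluster VX
  updated: d(C,VX)=46, d(J,VX)=41, d(VX,W)=28
step 2: merge (C,J) at d=56, Q=-193; branch lengths C→109/4, J→115/4; new cluster CJ
  updated: d(CJ,VX)=31/2, d(CJ,W)=25
step 3: merge (CJ,VX) at d=31/2, Q=-137/2; branch lengths CJ→25/4, VX→37/4; new cluster CJVX
  updated: d(CJVX,W)=75/4
step 4: merge (CJVX,W) at d=75/4; branch lengths CJVX→75/8, W→75/8; new cluster CJVWX
final tree: (((C:109/4,J:115/4):25/4,(V:1,X:7):37/4):75/8,W:75/8)
total length: 393/4

(((C:109/4,J:115/4):25/4,(V:1,X:7):37/4):75/8,W:75/8)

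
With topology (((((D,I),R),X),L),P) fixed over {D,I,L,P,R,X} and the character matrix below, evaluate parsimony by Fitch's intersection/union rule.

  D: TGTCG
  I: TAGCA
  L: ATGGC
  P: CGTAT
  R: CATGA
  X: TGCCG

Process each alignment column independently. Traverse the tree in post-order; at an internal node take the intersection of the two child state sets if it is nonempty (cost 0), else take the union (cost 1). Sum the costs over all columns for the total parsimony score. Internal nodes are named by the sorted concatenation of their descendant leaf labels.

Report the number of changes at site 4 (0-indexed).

4

DI@0: {T} ∩ {T} = {T} (intersection, +0)
DIR@0: {T} ∪ {C} = {C,T} (union, +1)
DIRX@0: {C,T} ∩ {T} = {T} (intersection, +0)
DILRX@0: {T} ∪ {A} = {A,T} (union, +1)
DILPRX@0: {A,T} ∪ {C} = {A,C,T} (union, +1)
DI@1: {G} ∪ {A} = {A,G} (union, +1)
DIR@1: {A,G} ∩ {A} = {A} (intersection, +0)
DIRX@1: {A} ∪ {G} = {A,G} (union, +1)
DILRX@1: {A,G} ∪ {T} = {A,G,T} (union, +1)
DILPRX@1: {A,G,T} ∩ {G} = {G} (intersection, +0)
DI@2: {T} ∪ {G} = {G,T} (union, +1)
DIR@2: {G,T} ∩ {T} = {T} (intersection, +0)
DIRX@2: {T} ∪ {C} = {C,T} (union, +1)
DILRX@2: {C,T} ∪ {G} = {C,G,T} (union, +1)
DILPRX@2: {C,G,T} ∩ {T} = {T} (intersection, +0)
DI@3: {C} ∩ {C} = {C} (intersection, +0)
DIR@3: {C} ∪ {G} = {C,G} (union, +1)
DIRX@3: {C,G} ∩ {C} = {C} (intersection, +0)
DILRX@3: {C} ∪ {G} = {C,G} (union, +1)
DILPRX@3: {C,G} ∪ {A} = {A,C,G} (union, +1)
DI@4: {G} ∪ {A} = {A,G} (union, +1)
DIR@4: {A,G} ∩ {A} = {A} (intersection, +0)
DIRX@4: {A} ∪ {G} = {A,G} (union, +1)
DILRX@4: {A,G} ∪ {C} = {A,C,G} (union, +1)
DILPRX@4: {A,C,G} ∪ {T} = {A,C,G,T} (union, +1)
per-site changes: [3, 3, 3, 3, 4]; total = 16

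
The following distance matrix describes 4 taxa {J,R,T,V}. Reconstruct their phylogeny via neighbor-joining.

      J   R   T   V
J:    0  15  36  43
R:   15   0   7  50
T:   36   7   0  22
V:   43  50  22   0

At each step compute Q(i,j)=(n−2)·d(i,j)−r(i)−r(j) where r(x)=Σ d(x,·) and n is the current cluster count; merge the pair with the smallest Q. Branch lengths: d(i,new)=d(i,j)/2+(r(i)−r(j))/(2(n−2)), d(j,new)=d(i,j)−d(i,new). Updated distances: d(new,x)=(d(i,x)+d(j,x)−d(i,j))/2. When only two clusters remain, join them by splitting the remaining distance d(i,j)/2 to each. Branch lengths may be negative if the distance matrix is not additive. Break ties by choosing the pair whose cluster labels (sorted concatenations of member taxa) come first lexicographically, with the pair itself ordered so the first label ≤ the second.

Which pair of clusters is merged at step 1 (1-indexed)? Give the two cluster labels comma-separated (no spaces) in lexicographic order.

J,R

1. join J+R (d=15, Q=-136) ⇒ JR; edges |J|=13, |R|=2
  updated: d(JR,T)=14, d(JR,V)=39
2. join JR+T (d=14, Q=-75) ⇒ JRT; edges |JR|=31/2, |T|=-3/2
  updated: d(JRT,V)=47/2
3. join JRT+V (d=47/2) ⇒ JRTV; edges |JRT|=47/4, |V|=47/4
final tree: (((J:13,R:2):31/2,T:-3/2):47/4,V:47/4)
total length: 105/2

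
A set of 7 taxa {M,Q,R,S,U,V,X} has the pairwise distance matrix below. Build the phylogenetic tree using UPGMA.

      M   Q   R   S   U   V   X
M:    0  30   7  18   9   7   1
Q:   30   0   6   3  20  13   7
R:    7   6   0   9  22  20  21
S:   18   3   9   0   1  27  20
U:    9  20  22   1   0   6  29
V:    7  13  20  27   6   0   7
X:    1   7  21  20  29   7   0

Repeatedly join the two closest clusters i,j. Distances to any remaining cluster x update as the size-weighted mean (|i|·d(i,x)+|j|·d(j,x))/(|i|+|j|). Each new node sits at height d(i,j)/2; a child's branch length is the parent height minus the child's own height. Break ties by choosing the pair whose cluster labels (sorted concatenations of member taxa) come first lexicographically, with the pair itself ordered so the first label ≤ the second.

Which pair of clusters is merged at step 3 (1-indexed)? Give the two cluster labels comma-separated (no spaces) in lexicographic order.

Q,R

step 1: merge (M,X) at d=1; branch lengths M→1/2, X→1/2; new cluster MX
  updated: d(MX,Q)=37/2, d(MX,R)=14, d(MX,S)=19, d(MX,U)=19, d(MX,V)=7
step 2: merge (S,U) at d=1; branch lengths S→1/2, U→1/2; new cluster SU
  updated: d(MX,SU)=19, d(Q,SU)=23/2, d(R,SU)=31/2, d(SU,V)=33/2
step 3: merge (Q,R) at d=6; branch lengths Q→3, R→3; new cluster QR
  updated: d(MX,QR)=65/4, d(QR,SU)=27/2, d(QR,V)=33/2
step 4: merge (MX,V) at d=7; branch lengths MX→3, V→7/2; new cluster MVX
  updated: d(MVX,QR)=49/3, d(MVX,SU)=109/6
step 5: merge (QR,SU) at d=27/2; branch lengths QR→15/4, SU→25/4; new cluster QRSU
  updated: d(MVX,QRSU)=69/4
step 6: merge (MVX,QRSU) at d=69/4; branch lengths MVX→41/8, QRSU→15/8; new cluster MQRSUVX
final tree: (((M:1/2,X:1/2):3,V:7/2):41/8,((Q:3,R:3):15/4,(S:1/2,U:1/2):25/4):15/8)
total length: 63/2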